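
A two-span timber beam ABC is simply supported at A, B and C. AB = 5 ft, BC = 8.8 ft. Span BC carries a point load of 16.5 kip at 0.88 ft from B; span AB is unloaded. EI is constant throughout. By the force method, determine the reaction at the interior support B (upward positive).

Release continuity at B by inserting a hinge; the redundant is the internal moment M_B. The primary structure is two simply-supported spans AB and BC.
Discontinuity in slope at B on the released structure — sum the simple-span end rotations:
  span BC: point load 16.5 at a = 0.88: Pab(L + b)/(6LEI) = 36.42/EI
  relative rotation θ_0 = (0 + 36.42)/EI = 36.42/EI
A unit hogging moment at B produces rotation L₁/(3EI) + L₂/(3EI) = 4.6/EI.
Compatibility: M_B·(L₁+L₂)/(3EI) = θ_0, giving M_B = 7.917 kip·ft (hogging).
Span AB, ΣM about A with M_B applied at B: R_B^{AB}·5 = 0 + 7.917, so R_B^{AB} = 1.583 kip and R_A = 0 − 1.583 = -1.583 kip.
Span BC, ΣM about C: R_B^{BC}·8.8 = 130.7 + 7.917, so R_B^{BC} = 15.75 kip and R_C = 16.5 − 15.75 = 0.7504 kip.
R_B = 1.583 + 15.75 = 17.33 kip.

R_B = 17.33 kip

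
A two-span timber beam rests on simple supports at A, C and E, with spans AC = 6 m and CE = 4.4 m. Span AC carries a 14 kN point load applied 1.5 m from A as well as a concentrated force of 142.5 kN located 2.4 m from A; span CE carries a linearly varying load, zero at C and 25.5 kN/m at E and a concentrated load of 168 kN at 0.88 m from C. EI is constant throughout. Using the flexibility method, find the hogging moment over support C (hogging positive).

Insert a hinge at C; M_C is the redundant, and each span becomes simply supported.
Discontinuity in slope at C on the released structure — sum the simple-span end rotations:
  span AC: point load 14 at a = 1.5: Pab(L + a)/(6LEI) = 19.69/EI
  span AC: point load 142.5 at a = 2.4: Pab(L + a)/(6LEI) = 287.3/EI
  span CE: triangular load, peak 25.5: 7w₀L³/(360EI) = 42.24/EI
  span CE: point load 168 at a = 0.88: Pab(L + b)/(6LEI) = 156.1/EI
  relative rotation θ_0 = (307 + 198.4)/EI = 505.3/EI
A unit hogging moment at C produces rotation L₁/(3EI) + L₂/(3EI) = 3.467/EI.
Compatibility: M_C·(L₁+L₂)/(3EI) = θ_0, giving M_C = 145.8 kN·m (hogging).

M_C = 145.8 kN·m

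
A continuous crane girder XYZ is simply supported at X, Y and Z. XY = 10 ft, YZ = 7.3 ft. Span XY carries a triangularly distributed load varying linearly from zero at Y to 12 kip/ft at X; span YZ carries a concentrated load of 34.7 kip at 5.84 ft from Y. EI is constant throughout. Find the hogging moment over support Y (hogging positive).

M_Y = 50.72 kip·ft

Release continuity at Y by inserting a hinge; the redundant is the internal moment M_Y. The primary structure is two simply-supported spans XY and YZ.
Discontinuity in slope at Y on the released structure — sum the simple-span end rotations:
  span XY: triangular load, peak 12: 7w₀L³/(360EI) = 233.3/EI
  span YZ: point load 34.7 at a = 5.84: Pab(L + b)/(6LEI) = 59.17/EI
  relative rotation θ_0 = (233.3 + 59.17)/EI = 292.5/EI
A unit hogging moment at Y produces rotation L₁/(3EI) + L₂/(3EI) = 5.767/EI.
Slope continuity at Y: θ_0 = M_Y·5.767/EI, so M_Y = 292.5/5.767 = 50.72 kip·ft (hogging).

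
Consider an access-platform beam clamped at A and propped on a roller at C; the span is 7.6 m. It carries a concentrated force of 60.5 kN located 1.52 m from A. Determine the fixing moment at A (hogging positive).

Take the reaction at C as the redundant and release it; the primary structure is a cantilever fixed at A.
Deflection at C on the released cantilever, summing each load's contribution:
  point load 60.5 at a = 1.52: Pa²(3L − a)/(6EI) = 495.8/EI
Tip deflection under a unit load at C: L³/(3EI) = 146.3/EI.
Compatibility at C: δ_0 − R_C·δ_{CC} = 0, so R_C = 495.8/146.3 = 3.388 kN.
Moment equilibrium about A: M_A = Σ(load moments about A) − R_C·L = 91.96 − 3.388×7.6 = 66.21 kN·m.

M_A = 66.21 kN·m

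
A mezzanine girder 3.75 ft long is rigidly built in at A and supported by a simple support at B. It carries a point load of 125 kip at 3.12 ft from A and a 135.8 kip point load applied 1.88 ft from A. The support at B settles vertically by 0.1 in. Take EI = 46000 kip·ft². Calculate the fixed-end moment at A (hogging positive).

Take the reaction at B as the redundant and release it; the primary structure is a cantilever fixed at A.
Downward deflection at the released point B due to the loads:
  point load 125 at a = 3.12: Pa²(3L − a)/(6EI) = 1649/EI
  point load 135.8 at a = 1.88: Pa²(3L − a)/(6EI) = 749.6/EI
  δ_0 = 2398/EI
Flexibility coefficient — unit upward force at B: δ_{BB} = L³/(3EI) = 17.58/EI.
With EI = 46000 kip·ft²: δ_0 = 0.052137 ft and δ_{BB} = 0.000382 ft/kip.
Compatibility — the beam at B must follow the support down by 0.008333 ft: δ_0 − R_B·δ_{BB} = 0.008333, so R_B = (0.052137 − 0.008333)/0.000382 = 114.6 kip.
Moment equilibrium about A: M_A = Σ(load moments about A) − R_B·L = 645.3 − 114.6×3.75 = 215.4 kip·ft.

M_A = 215.4 kip·ft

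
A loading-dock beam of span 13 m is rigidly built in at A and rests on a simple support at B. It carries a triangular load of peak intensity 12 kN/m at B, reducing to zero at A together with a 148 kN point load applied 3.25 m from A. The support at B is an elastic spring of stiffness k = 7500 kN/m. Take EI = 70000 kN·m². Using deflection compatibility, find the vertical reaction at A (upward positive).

Remove the prop at B; the released (primary) structure is a cantilever built in at A.
Free-end deflection of the primary structure under the applied loading (downward +):
  triangular load, peak 12 at the free end: 11w₀L⁴/(120EI) = 31417/EI
  point load 148 at a = 3.25: Pa²(3L − a)/(6EI) = 9314/EI
  δ_0 = 40731/EI
Tip deflection under a unit load at B: L³/(3EI) = 732.3/EI.
With EI = 70000 kN·m²: δ_0 = 0.58188 m and δ_{BB} = 0.010462 m/kN.
Compatibility — the spring shortens by R_B/k under the reaction it provides: δ_0 − R_B·δ_{BB} = R_B/k. With 1/k = 0.000133 m/kN, R_B = δ_0 / (δ_{BB} + 1/k) = 0.58188 / (0.010462 + 0.000133) = 54.92 kN.
Vertical equilibrium: R_A = ΣP − R_B = 226 − 54.92 = 171.1 kN.

R_A = 171.1 kN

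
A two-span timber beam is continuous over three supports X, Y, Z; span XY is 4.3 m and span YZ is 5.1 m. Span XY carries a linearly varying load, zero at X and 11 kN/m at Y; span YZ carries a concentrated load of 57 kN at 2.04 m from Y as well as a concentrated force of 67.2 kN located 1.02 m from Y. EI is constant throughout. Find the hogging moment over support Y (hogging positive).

Take M_Y as the redundant. Released structure: two simple spans XY and YZ with a hinge at Y.
Discontinuity in slope at Y on the released structure — sum the simple-span end rotations:
  span XY: triangular load, peak 11: w₀L³/(45EI) = 19.44/EI
  span YZ: point load 57 at a = 2.04: Pab(L + b)/(6LEI) = 94.88/EI
  span YZ: point load 67.2 at a = 1.02: Pab(L + b)/(6LEI) = 83.9/EI
  relative rotation θ_0 = (19.44 + 178.8)/EI = 198.2/EI
A unit hogging moment at Y produces rotation L₁/(3EI) + L₂/(3EI) = 3.133/EI.
Compatibility: M_Y·(L₁+L₂)/(3EI) = θ_0, giving M_Y = 63.26 kN·m (hogging).

M_Y = 63.26 kN·m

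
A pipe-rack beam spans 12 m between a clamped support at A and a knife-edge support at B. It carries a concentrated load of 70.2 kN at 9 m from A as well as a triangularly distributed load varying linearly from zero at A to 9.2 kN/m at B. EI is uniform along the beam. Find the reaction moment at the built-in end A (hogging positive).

Release the roller at B. Primary structure: cantilever fixed at A.
Primary-structure tip deflection at B by superposition:
  point load 70.2 at a = 9: Pa²(3L − a)/(6EI) = 25588/EI
  triangular load, peak 9.2 at the free end: 11w₀L⁴/(120EI) = 17487/EI
  δ_0 = 43075/EI
Flexibility coefficient — unit upward force at B: δ_{BB} = L³/(3EI) = 576/EI.
The prop prevents deflection at B: R_B = δ_0/δ_{BB} = 43075/576 = 74.78 kN.
Moment equilibrium about A: M_A = Σ(load moments about A) − R_B·L = 1073 − 74.78×12 = 176 kN·m.

M_A = 176 kN·m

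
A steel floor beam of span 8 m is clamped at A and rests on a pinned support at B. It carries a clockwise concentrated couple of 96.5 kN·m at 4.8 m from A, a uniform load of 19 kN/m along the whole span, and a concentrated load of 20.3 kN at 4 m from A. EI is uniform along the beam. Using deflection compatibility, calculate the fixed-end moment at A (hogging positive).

M_A = 157.4 kN·m

Choose R_B as the redundant. The primary structure is the cantilever fixed at A.
Primary-structure tip deflection at B by superposition:
  clockwise couple 96.5 at a = 4.8: M₀a(2L − a)/(2EI) = 2594/EI
  UDL 19: wL⁴/(8EI) = 9728/EI
  point load 20.3 at a = 4: Pa²(3L − a)/(6EI) = 1083/EI
  δ_0 = 13405/EI
Tip deflection under a unit load at B: L³/(3EI) = 170.7/EI.
The prop prevents deflection at B: R_B = δ_0/δ_{BB} = 13405/170.7 = 78.54 kN.
Moment equilibrium about A: M_A = Σ(load moments about A) − R_B·L = 785.7 − 78.54×8 = 157.4 kN·m.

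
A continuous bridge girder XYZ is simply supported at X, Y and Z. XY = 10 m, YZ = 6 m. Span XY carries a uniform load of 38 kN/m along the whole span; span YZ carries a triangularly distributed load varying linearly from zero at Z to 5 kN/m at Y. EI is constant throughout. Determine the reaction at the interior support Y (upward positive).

Release continuity at Y by inserting a hinge; the redundant is the internal moment M_Y. The primary structure is two simply-supported spans XY and YZ.
End slopes at the hinge Y, treating each span as simply supported:
  span XY: UDL 38: wL³/(24EI) = 1583/EI
  span YZ: triangular load, peak 5: w₀L³/(45EI) = 24/EI
  relative rotation θ_0 = (1583 + 24)/EI = 1607/EI
A unit hogging moment at Y produces rotation L₁/(3EI) + L₂/(3EI) = 5.333/EI.
Compatibility: M_Y·(L₁+L₂)/(3EI) = θ_0, giving M_Y = 301.4 kN·m (hogging).
Span XY, ΣM about X with M_Y applied at Y: R_Y^{XY}·10 = 1900 + 301.4, so R_Y^{XY} = 220.1 kN and R_X = 380 − 220.1 = 159.9 kN.
Span YZ, ΣM about Z: R_Y^{YZ}·6 = 60 + 301.4, so R_Y^{YZ} = 60.23 kN and R_Z = 15 − 60.23 = -45.23 kN.
R_Y = 220.1 + 60.23 = 280.4 kN.

R_Y = 280.4 kN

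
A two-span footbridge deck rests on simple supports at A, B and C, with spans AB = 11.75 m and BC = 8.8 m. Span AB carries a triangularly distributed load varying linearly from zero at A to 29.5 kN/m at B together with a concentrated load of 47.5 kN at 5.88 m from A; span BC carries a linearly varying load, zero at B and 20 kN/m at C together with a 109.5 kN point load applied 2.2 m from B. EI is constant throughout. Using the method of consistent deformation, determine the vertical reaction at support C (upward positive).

Release continuity at B by inserting a hinge; the redundant is the internal moment M_B. The primary structure is two simply-supported spans AB and BC.
Discontinuity in slope at B on the released structure — sum the simple-span end rotations:
  span AB: triangular load, peak 29.5: w₀L³/(45EI) = 1063/EI
  span AB: point load 47.5 at a = 5.88: Pab(L + a)/(6LEI) = 410/EI
  span BC: triangular load, peak 20: 7w₀L³/(360EI) = 265/EI
  span BC: point load 109.5 at a = 2.2: Pab(L + b)/(6LEI) = 463.7/EI
  relative rotation θ_0 = (1473 + 728.7)/EI = 2202/EI
A unit hogging moment at B produces rotation L₁/(3EI) + L₂/(3EI) = 6.85/EI.
Slope continuity at B: θ_0 = M_B·6.85/EI, so M_B = 2202/6.85 = 321.5 kN·m (hogging).
Span BC, ΣM about C: R_B^{BC}·8.8 = 980.8 + 321.5, so R_B^{BC} = 148 kN and R_C = 197.5 − 148 = 49.51 kN.

R_C = 49.51 kN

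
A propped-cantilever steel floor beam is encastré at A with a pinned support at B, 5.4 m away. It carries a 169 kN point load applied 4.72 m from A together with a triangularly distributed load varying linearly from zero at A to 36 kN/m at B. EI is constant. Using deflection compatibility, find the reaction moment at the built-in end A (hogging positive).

M_A = 117.8 kN·m

Choose R_B as the redundant. The primary structure is the cantilever fixed at A.
Primary-structure tip deflection at B by superposition:
  point load 169 at a = 4.72: Pa²(3L − a)/(6EI) = 7204/EI
  triangular load, peak 36 at the free end: 11w₀L⁴/(120EI) = 2806/EI
  δ_0 = 10010/EI
Tip deflection under a unit load at B: L³/(3EI) = 52.49/EI.
Compatibility at B: δ_0 − R_B·δ_{BB} = 0, so R_B = 10010/52.49 = 190.7 kN.
Moment equilibrium about A: M_A = Σ(load moments about A) − R_B·L = 1148 − 190.7×5.4 = 117.8 kN·m.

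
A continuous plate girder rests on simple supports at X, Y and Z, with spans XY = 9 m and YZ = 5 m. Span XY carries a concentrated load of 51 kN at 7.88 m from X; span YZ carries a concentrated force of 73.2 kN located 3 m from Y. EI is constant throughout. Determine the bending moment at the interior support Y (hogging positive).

Release continuity at Y by inserting a hinge; the redundant is the internal moment M_Y. The primary structure is two simply-supported spans XY and YZ.
End slopes at the hinge Y, treating each span as simply supported:
  span XY: point load 51 at a = 7.88: Pab(L + a)/(6LEI) = 140.7/EI
  span YZ: point load 73.2 at a = 3: Pab(L + b)/(6LEI) = 102.5/EI
  relative rotation θ_0 = (140.7 + 102.5)/EI = 243.2/EI
A unit hogging moment at Y produces rotation L₁/(3EI) + L₂/(3EI) = 4.667/EI.
Slope continuity at Y: θ_0 = M_Y·4.667/EI, so M_Y = 243.2/4.667 = 52.11 kN·m (hogging).

M_Y = 52.11 kN·m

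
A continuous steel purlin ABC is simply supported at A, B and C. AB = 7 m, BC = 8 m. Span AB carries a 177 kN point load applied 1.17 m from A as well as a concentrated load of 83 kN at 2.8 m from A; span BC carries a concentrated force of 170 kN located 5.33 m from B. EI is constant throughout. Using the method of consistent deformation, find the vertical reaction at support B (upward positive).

R_B = 173.1 kN

Insert a hinge at B; M_B is the redundant, and each span becomes simply supported.
Discontinuity in slope at B on the released structure — sum the simple-span end rotations:
  span AB: point load 177 at a = 1.17: Pab(L + a)/(6LEI) = 234.9/EI
  span AB: point load 83 at a = 2.8: Pab(L + a)/(6LEI) = 227.8/EI
  span BC: point load 170 at a = 5.33: Pab(L + b)/(6LEI) = 537.8/EI
  relative rotation θ_0 = (462.6 + 537.8)/EI = 1000/EI
A unit hogging moment at B produces rotation L₁/(3EI) + L₂/(3EI) = 5/EI.
Compatibility: M_B·(L₁+L₂)/(3EI) = θ_0, giving M_B = 200.1 kN·m (hogging).
Span AB, ΣM about A with M_B applied at B: R_B^{AB}·7 = 439.5 + 200.1, so R_B^{AB} = 91.37 kN and R_A = 260 − 91.37 = 168.6 kN.
Span BC, ΣM about C: R_B^{BC}·8 = 453.9 + 200.1, so R_B^{BC} = 81.75 kN and R_C = 170 − 81.75 = 88.25 kN.
R_B = 91.37 + 81.75 = 173.1 kN.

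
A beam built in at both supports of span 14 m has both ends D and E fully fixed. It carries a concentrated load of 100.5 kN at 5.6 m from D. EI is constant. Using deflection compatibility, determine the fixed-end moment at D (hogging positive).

Release both end moments; the primary structure is a simply-supported span DE with redundants M_D and M_E.
On the primary (simply-supported) span, the end slopes from the loading are:
  at D: point load 100.5 at a = 5.6: Pab(L + b)/(6LEI) = 1261/EI
  at E: point load 100.5 at a = 5.6: Pab(L + a)/(6LEI) = 1103/EI
  θ_D0 = 1261/EI,  θ_E0 = 1103/EI
Flexibility coefficients: a unit moment at one end gives L/(3EI) there and L/(6EI) at the far end, so f₁₁ = f₂₂ = 4.667/EI and f₁₂ = f₂₁ = 2.333/EI.
Compatibility — zero rotation at each built-in end:
  4.667 M_D + 2.333 M_E = 1261
  2.333 M_D + 4.667 M_E = 1103
Solving the pair gives M_D = 202.6 kN·m and M_E = 135.1 kN·m (hogging).

M_D = 202.6 kN·m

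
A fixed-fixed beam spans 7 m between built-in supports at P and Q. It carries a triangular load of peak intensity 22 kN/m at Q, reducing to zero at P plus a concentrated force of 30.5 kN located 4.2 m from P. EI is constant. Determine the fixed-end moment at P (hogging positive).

M_P = 56.43 kN·m

Take the two fixed-end moments M_P, M_Q as redundants; the released structure is the simple span PQ.
Simple-span end rotations at P and Q under the given loads:
  at P: triangular load, peak 22: 7w₀L³/(360EI) = 146.7/EI
  at Q: triangular load, peak 22: w₀L³/(45EI) = 167.7/EI
  at P: point load 30.5 at a = 4.2: Pab(L + b)/(6LEI) = 83.69/EI
  at Q: point load 30.5 at a = 4.2: Pab(L + a)/(6LEI) = 95.65/EI
  θ_P0 = 230.4/EI,  θ_Q0 = 263.3/EI
Flexibility coefficients: a unit moment at one end gives L/(3EI) there and L/(6EI) at the far end, so f₁₁ = f₂₂ = 2.333/EI and f₁₂ = f₂₁ = 1.167/EI.
Compatibility — zero rotation at each built-in end:
  2.333 M_P + 1.167 M_Q = 230.4
  1.167 M_P + 2.333 M_Q = 263.3
Solving the pair gives M_P = 56.43 kN·m and M_Q = 84.64 kN·m (hogging).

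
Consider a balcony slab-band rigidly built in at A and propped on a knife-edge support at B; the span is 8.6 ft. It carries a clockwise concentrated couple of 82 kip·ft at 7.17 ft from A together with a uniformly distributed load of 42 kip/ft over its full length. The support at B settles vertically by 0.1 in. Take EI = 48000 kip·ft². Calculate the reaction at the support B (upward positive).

Release the roller at B. Primary structure: cantilever fixed at A.
Free-end deflection of the primary structure under the applied loading (downward +):
  clockwise couple 82 at a = 7.17: M₀a(2L − a)/(2EI) = 2949/EI
  UDL 42: wL⁴/(8EI) = 28718/EI
  δ_0 = 31666/EI
Tip deflection under a unit load at B: L³/(3EI) = 212/EI.
With EI = 48000 kip·ft²: δ_0 = 0.65972 ft and δ_{BB} = 0.004417 ft/kip.
Compatibility — the beam at B must follow the support down by 0.008333 ft: δ_0 − R_B·δ_{BB} = 0.008333, so R_B = (0.65972 − 0.008333)/0.004417 = 147.5 kip.

R_B = 147.5 kip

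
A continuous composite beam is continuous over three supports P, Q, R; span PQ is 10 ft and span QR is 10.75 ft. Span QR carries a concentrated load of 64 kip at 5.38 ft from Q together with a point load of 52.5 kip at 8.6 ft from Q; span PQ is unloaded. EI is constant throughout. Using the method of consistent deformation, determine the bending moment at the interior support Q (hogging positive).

Release continuity at Q by inserting a hinge; the redundant is the internal moment M_Q. The primary structure is two simply-supported spans PQ and QR.
End slopes at the hinge Q, treating each span as simply supported:
  span QR: point load 64 at a = 5.38: Pab(L + b)/(6LEI) = 462.1/EI
  span QR: point load 52.5 at a = 8.6: Pab(L + b)/(6LEI) = 194.1/EI
  relative rotation θ_0 = (0 + 656.3)/EI = 656.3/EI
A unit hogging moment at Q produces rotation L₁/(3EI) + L₂/(3EI) = 6.917/EI.
Slope continuity at Q: θ_0 = M_Q·6.917/EI, so M_Q = 656.3/6.917 = 94.88 kip·ft (hogging).

M_Q = 94.88 kip·ft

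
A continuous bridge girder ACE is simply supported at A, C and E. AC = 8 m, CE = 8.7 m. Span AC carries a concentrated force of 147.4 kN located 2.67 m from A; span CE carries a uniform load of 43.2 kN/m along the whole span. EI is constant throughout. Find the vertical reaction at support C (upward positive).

Release continuity at C by inserting a hinge; the redundant is the internal moment M_C. The primary structure is two simply-supported spans AC and CE.
End slopes at the hinge C, treating each span as simply supported:
  span AC: point load 147.4 at a = 2.67: Pab(L + a)/(6LEI) = 466.3/EI
  span CE: UDL 43.2: wL³/(24EI) = 1185/EI
  relative rotation θ_0 = (466.3 + 1185)/EI = 1652/EI
A unit hogging moment at C produces rotation L₁/(3EI) + L₂/(3EI) = 5.567/EI.
Slope continuity at C: θ_0 = M_C·5.567/EI, so M_C = 1652/5.567 = 296.7 kN·m (hogging).
Span AC, ΣM about A with M_C applied at C: R_C^{AC}·8 = 393.6 + 296.7, so R_C^{AC} = 86.28 kN and R_A = 147.4 − 86.28 = 61.12 kN.
Span CE, ΣM about E: R_C^{CE}·8.7 = 1635 + 296.7, so R_C^{CE} = 222 kN and R_E = 375.8 − 222 = 153.8 kN.
R_C = 86.28 + 222 = 308.3 kN.

R_C = 308.3 kN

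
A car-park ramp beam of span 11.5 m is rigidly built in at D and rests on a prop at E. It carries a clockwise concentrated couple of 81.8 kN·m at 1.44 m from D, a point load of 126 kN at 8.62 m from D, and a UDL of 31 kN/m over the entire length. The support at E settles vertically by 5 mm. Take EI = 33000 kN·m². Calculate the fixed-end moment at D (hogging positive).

Release the roller at E. Primary structure: cantilever fixed at D.
Deflection at E on the released cantilever, summing each load's contribution:
  clockwise couple 81.8 at a = 1.44: M₀a(2L − a)/(2EI) = 1270/EI
  point load 126 at a = 8.62: Pa²(3L − a)/(6EI) = 40383/EI
  UDL 31: wL⁴/(8EI) = 67774/EI
  δ_0 = 109427/EI
Flexibility coefficient — unit upward force at E: δ_{EE} = L³/(3EI) = 507/EI.
With EI = 33000 kN·m²: δ_0 = 3.316 m and δ_{EE} = 0.015362 m/kN.
Compatibility — the beam at E must follow the support down by 0.005 m: δ_0 − R_E·δ_{EE} = 0.005, so R_E = (3.316 − 0.005)/0.015362 = 215.5 kN.
Moment equilibrium about D: M_D = Σ(load moments about D) − R_E·L = 3218 − 215.5×11.5 = 739.3 kN·m.

M_D = 739.3 kN·m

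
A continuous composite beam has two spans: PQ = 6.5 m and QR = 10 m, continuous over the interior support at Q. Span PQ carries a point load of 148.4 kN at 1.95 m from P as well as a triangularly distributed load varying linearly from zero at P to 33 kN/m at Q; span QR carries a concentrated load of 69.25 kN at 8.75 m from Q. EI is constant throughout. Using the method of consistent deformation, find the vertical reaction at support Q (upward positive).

Insert a hinge at Q; M_Q is the redundant, and each span becomes simply supported.
End slopes at the hinge Q, treating each span as simply supported:
  span PQ: point load 148.4 at a = 1.95: Pab(L + a)/(6LEI) = 285.3/EI
  span PQ: triangular load, peak 33: w₀L³/(45EI) = 201.4/EI
  span QR: point load 69.25 at a = 8.75: Pab(L + b)/(6LEI) = 142/EI
  relative rotation θ_0 = (486.7 + 142)/EI = 628.7/EI
A unit hogging moment at Q produces rotation L₁/(3EI) + L₂/(3EI) = 5.5/EI.
Slope continuity at Q: θ_0 = M_Q·5.5/EI, so M_Q = 628.7/5.5 = 114.3 kN·m (hogging).
Span PQ, ΣM about P with M_Q applied at Q: R_Q^{PQ}·6.5 = 754.1 + 114.3, so R_Q^{PQ} = 133.6 kN and R_P = 255.7 − 133.6 = 122 kN.
Span QR, ΣM about R: R_Q^{QR}·10 = 86.56 + 114.3, so R_Q^{QR} = 20.09 kN and R_R = 69.25 − 20.09 = 49.16 kN.
R_Q = 133.6 + 20.09 = 153.7 kN.

R_Q = 153.7 kN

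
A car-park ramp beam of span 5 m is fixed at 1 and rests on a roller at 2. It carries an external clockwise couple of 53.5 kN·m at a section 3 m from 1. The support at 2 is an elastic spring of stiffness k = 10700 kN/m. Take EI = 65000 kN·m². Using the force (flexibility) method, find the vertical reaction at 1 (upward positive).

Release the roller at 2. Primary structure: cantilever fixed at 1.
Deflection at 2 on the released cantilever, summing each load's contribution:
  clockwise couple 53.5 at a = 3: M₀a(2L − a)/(2EI) = 561.8/EI
Tip deflection under a unit load at 2: L³/(3EI) = 41.67/EI.
With EI = 65000 kN·m²: δ_0 = 0.008642 m and δ_{22} = 0.000641 m/kN.
Compatibility — the spring shortens by R_2/k under the reaction it provides: δ_0 − R_2·δ_{22} = R_2/k. With 1/k = 0.000093 m/kN, R_2 = δ_0 / (δ_{22} + 1/k) = 0.008642 / (0.000641 + 0.000093) = 11.77 kN.
Vertical equilibrium: R_1 = ΣP − R_2 = 0 − 11.77 = -11.77 kN.

R_1 = -11.77 kN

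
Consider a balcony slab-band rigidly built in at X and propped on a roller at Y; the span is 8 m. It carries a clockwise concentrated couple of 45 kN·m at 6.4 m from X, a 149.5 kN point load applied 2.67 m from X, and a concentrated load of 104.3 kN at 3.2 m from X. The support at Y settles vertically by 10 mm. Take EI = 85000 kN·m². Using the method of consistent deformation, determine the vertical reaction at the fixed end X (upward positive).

R_X = 206.8 kN

Choose R_Y as the redundant. The primary structure is the cantilever fixed at X.
Primary-structure tip deflection at Y by superposition:
  clockwise couple 45 at a = 6.4: M₀a(2L − a)/(2EI) = 1382/EI
  point load 149.5 at a = 2.67: Pa²(3L − a)/(6EI) = 3789/EI
  point load 104.3 at a = 3.2: Pa²(3L − a)/(6EI) = 3703/EI
  δ_0 = 8874/EI
Tip deflection under a unit load at Y: L³/(3EI) = 170.7/EI.
With EI = 85000 kN·m²: δ_0 = 0.1044 m and δ_{YY} = 0.002008 m/kN.
Compatibility — the beam at Y must follow the support down by 0.01 m: δ_0 − R_Y·δ_{YY} = 0.01, so R_Y = (0.1044 − 0.01)/0.002008 = 47.01 kN.
Vertical equilibrium: R_X = ΣP − R_Y = 253.8 − 47.01 = 206.8 kN.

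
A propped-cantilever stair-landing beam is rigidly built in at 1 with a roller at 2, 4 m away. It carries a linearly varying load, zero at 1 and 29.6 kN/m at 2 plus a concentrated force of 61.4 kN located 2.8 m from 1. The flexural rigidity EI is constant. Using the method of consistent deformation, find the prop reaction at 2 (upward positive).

R_2 = 67.16 kN

Remove the prop at 2; the released (primary) structure is a cantilever built in at 1.
Downward deflection at the released point 2 due to the loads:
  triangular load, peak 29.6 at the free end: 11w₀L⁴/(120EI) = 694.6/EI
  point load 61.4 at a = 2.8: Pa²(3L − a)/(6EI) = 738.1/EI
  δ_0 = 1433/EI
Flexibility coefficient — unit upward force at 2: δ_{22} = L³/(3EI) = 21.33/EI.
The prop prevents deflection at 2: R_2 = δ_0/δ_{22} = 1433/21.33 = 67.16 kN.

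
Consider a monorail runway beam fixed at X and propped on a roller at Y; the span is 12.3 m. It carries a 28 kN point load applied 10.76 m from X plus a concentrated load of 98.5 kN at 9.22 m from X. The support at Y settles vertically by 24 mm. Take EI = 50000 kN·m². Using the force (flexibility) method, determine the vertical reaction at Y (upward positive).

Take the reaction at Y as the redundant and release it; the primary structure is a cantilever fixed at X.
Primary-structure tip deflection at Y by superposition:
  point load 28 at a = 10.76: Pa²(3L − a)/(6EI) = 14123/EI
  point load 98.5 at a = 9.22: Pa²(3L − a)/(6EI) = 38629/EI
  δ_0 = 52752/EI
Tip deflection under a unit load at Y: L³/(3EI) = 620.3/EI.
With EI = 50000 kN·m²: δ_0 = 1.055 m and δ_{YY} = 0.012406 m/kN.
Compatibility — the beam at Y must follow the support down by 0.024 m: δ_0 − R_Y·δ_{YY} = 0.024, so R_Y = (1.055 − 0.024)/0.012406 = 83.11 kN.

R_Y = 83.11 kN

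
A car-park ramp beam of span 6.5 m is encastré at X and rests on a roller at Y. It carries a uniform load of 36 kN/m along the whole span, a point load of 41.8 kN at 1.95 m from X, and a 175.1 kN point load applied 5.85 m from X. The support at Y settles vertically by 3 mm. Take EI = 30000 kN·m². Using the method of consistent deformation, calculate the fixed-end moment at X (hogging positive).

Take the reaction at Y as the redundant and release it; the primary structure is a cantilever fixed at X.
Free-end deflection of the primary structure under the applied loading (downward +):
  UDL 36: wL⁴/(8EI) = 8033/EI
  point load 41.8 at a = 1.95: Pa²(3L − a)/(6EI) = 464.9/EI
  point load 175.1 at a = 5.85: Pa²(3L − a)/(6EI) = 13633/EI
  δ_0 = 22130/EI
Tip deflection under a unit load at Y: L³/(3EI) = 91.54/EI.
With EI = 30000 kN·m²: δ_0 = 0.73768 m and δ_{YY} = 0.003051 m/kN.
Compatibility — the beam at Y must follow the support down by 0.003 m: δ_0 − R_Y·δ_{YY} = 0.003, so R_Y = (0.73768 − 0.003)/0.003051 = 240.8 kN.
Moment equilibrium about X: M_X = Σ(load moments about X) − R_Y·L = 1866 − 240.8×6.5 = 301.4 kN·m.

M_X = 301.4 kN·m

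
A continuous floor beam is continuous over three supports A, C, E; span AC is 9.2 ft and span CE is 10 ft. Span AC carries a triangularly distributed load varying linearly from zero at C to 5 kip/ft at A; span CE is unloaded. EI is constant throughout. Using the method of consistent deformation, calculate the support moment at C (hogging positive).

Release continuity at C by inserting a hinge; the redundant is the internal moment M_C. The primary structure is two simply-supported spans AC and CE.
Rotations at C on the released spans (each span's end-slope, ×1/EI):
  span AC: triangular load, peak 5: 7w₀L³/(360EI) = 75.71/EI
  relative rotation θ_0 = (75.71 + 0)/EI = 75.71/EI
A unit hogging moment at C produces rotation L₁/(3EI) + L₂/(3EI) = 6.4/EI.
Slope continuity at C: θ_0 = M_C·6.4/EI, so M_C = 75.71/6.4 = 11.83 kip·ft (hogging).

M_C = 11.83 kip·ft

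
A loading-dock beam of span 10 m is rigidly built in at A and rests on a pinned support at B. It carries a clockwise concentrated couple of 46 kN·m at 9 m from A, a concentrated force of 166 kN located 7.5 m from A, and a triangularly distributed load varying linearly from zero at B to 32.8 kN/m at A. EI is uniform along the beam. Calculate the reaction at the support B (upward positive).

Remove the prop at B; the released (primary) structure is a cantilever built in at A.
Primary-structure tip deflection at B by superposition:
  clockwise couple 46 at a = 9: M₀a(2L − a)/(2EI) = 2277/EI
  point load 166 at a = 7.5: Pa²(3L − a)/(6EI) = 35016/EI
  triangular load, peak 32.8 at the fixed end: w₀L⁴/(30EI) = 10933/EI
  δ_0 = 48226/EI
Tip deflection under a unit load at B: L³/(3EI) = 333.3/EI.
The prop prevents deflection at B: R_B = δ_0/δ_{BB} = 48226/333.3 = 144.7 kN.

R_B = 144.7 kN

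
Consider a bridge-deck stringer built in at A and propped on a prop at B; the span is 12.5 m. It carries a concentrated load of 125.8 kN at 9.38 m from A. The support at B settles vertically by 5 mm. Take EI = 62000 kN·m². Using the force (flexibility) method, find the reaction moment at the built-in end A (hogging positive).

M_A = 190 kN·m

Remove the prop at B; the released (primary) structure is a cantilever built in at A.
Primary-structure tip deflection at B by superposition:
  point load 125.8 at a = 9.38: Pa²(3L − a)/(6EI) = 51874/EI
Flexibility coefficient — unit upward force at B: δ_{BB} = L³/(3EI) = 651/EI.
With EI = 62000 kN·m²: δ_0 = 0.83668 m and δ_{BB} = 0.010501 m/kN.
Compatibility — the beam at B must follow the support down by 0.005 m: δ_0 − R_B·δ_{BB} = 0.005, so R_B = (0.83668 − 0.005)/0.010501 = 79.2 kN.
Moment equilibrium about A: M_A = Σ(load moments about A) − R_B·L = 1180 − 79.2×12.5 = 190 kN·m.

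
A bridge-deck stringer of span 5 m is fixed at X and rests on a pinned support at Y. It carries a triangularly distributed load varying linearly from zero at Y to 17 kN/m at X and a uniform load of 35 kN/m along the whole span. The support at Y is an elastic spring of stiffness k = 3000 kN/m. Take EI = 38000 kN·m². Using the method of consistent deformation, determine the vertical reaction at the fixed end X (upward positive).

R_X = 160.7 kN

Release the roller at Y. Primary structure: cantilever fixed at X.
Primary-structure tip deflection at Y by superposition:
  triangular load, peak 17 at the fixed end: w₀L⁴/(30EI) = 354.2/EI
  UDL 35: wL⁴/(8EI) = 2734/EI
  δ_0 = 3089/EI
Flexibility coefficient — unit upward force at Y: δ_{YY} = L³/(3EI) = 41.67/EI.
With EI = 38000 kN·m²: δ_0 = 0.081277 m and δ_{YY} = 0.001096 m/kN.
Compatibility — the spring shortens by R_Y/k under the reaction it provides: δ_0 − R_Y·δ_{YY} = R_Y/k. With 1/k = 0.000333 m/kN, R_Y = δ_0 / (δ_{YY} + 1/k) = 0.081277 / (0.001096 + 0.000333) = 56.84 kN.
Vertical equilibrium: R_X = ΣP − R_Y = 217.5 − 56.84 = 160.7 kN.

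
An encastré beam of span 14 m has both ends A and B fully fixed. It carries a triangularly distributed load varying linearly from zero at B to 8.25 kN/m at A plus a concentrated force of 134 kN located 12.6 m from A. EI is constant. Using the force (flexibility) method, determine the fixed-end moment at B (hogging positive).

Release both end moments; the primary structure is a simply-supported span AB with redundants M_A and M_B.
End rotations of the released simple span under the applied load (×1/EI):
  at A: triangular load, peak 8.25: w₀L³/(45EI) = 503.1/EI
  at B: triangular load, peak 8.25: 7w₀L³/(360EI) = 440.2/EI
  at A: point load 134 at a = 12.6: Pab(L + b)/(6LEI) = 433.4/EI
  at B: point load 134 at a = 12.6: Pab(L + a)/(6LEI) = 748.5/EI
  θ_A0 = 936.4/EI,  θ_B0 = 1189/EI
Flexibility coefficients: a unit moment at one end gives L/(3EI) there and L/(6EI) at the far end, so f₁₁ = f₂₂ = 4.667/EI and f₁₂ = f₂₁ = 2.333/EI.
Compatibility — zero rotation at each built-in end:
  4.667 M_A + 2.333 M_B = 936.4
  2.333 M_A + 4.667 M_B = 1189
Solving the pair gives M_A = 97.73 kN·m and M_B = 205.9 kN·m (hogging).

M_B = 205.9 kN·m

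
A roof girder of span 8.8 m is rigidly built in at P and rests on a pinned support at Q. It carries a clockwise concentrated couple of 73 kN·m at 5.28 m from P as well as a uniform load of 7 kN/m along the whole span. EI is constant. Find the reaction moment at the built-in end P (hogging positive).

Choose R_Q as the redundant. The primary structure is the cantilever fixed at P.
Primary-structure tip deflection at Q by superposition:
  clockwise couple 73 at a = 5.28: M₀a(2L − a)/(2EI) = 2374/EI
  UDL 7: wL⁴/(8EI) = 5247/EI
  δ_0 = 7622/EI
Tip deflection under a unit load at Q: L³/(3EI) = 227.2/EI.
The prop prevents deflection at Q: R_Q = δ_0/δ_{QQ} = 7622/227.2 = 33.55 kN.
Moment equilibrium about P: M_P = Σ(load moments about P) − R_Q·L = 344 − 33.55×8.8 = 48.78 kN·m.

M_P = 48.78 kN·m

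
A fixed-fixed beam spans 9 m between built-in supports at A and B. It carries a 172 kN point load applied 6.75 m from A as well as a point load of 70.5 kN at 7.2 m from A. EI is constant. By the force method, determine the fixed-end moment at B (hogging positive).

M_B = 298.9 kN·m

Release both end moments; the primary structure is a simply-supported span AB with redundants M_A and M_B.
On the primary (simply-supported) span, the end slopes from the loading are:
  at A: point load 172 at a = 6.75: Pab(L + b)/(6LEI) = 544.2/EI
  at B: point load 172 at a = 6.75: Pab(L + a)/(6LEI) = 761.9/EI
  at A: point load 70.5 at a = 7.2: Pab(L + b)/(6LEI) = 182.7/EI
  at B: point load 70.5 at a = 7.2: Pab(L + a)/(6LEI) = 274.1/EI
  θ_A0 = 727/EI,  θ_B0 = 1036/EI
Flexibility coefficients: a unit moment at one end gives L/(3EI) there and L/(6EI) at the far end, so f₁₁ = f₂₂ = 3/EI and f₁₂ = f₂₁ = 1.5/EI.
Compatibility — zero rotation at each built-in end:
  3 M_A + 1.5 M_B = 727
  1.5 M_A + 3 M_B = 1036
Solving the pair gives M_A = 92.87 kN·m and M_B = 298.9 kN·m (hogging).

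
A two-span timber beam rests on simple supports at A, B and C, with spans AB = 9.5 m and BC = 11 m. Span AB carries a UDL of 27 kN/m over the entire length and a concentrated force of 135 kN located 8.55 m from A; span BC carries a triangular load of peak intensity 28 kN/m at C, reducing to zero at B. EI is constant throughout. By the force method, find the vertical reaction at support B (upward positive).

Take M_B as the redundant. Released structure: two simple spans AB and BC with a hinge at B.
Discontinuity in slope at B on the released structure — sum the simple-span end rotations:
  span AB: UDL 27: wL³/(24EI) = 964.5/EI
  span AB: point load 135 at a = 8.55: Pab(L + a)/(6LEI) = 347.2/EI
  span BC: triangular load, peak 28: 7w₀L³/(360EI) = 724.7/EI
  relative rotation θ_0 = (1312 + 724.7)/EI = 2036/EI
A unit hogging moment at B produces rotation L₁/(3EI) + L₂/(3EI) = 6.833/EI.
Slope continuity at B: θ_0 = M_B·6.833/EI, so M_B = 2036/6.833 = 298 kN·m (hogging).
Span AB, ΣM about A with M_B applied at B: R_B^{AB}·9.5 = 2373 + 298, so R_B^{AB} = 281.1 kN and R_A = 391.5 − 281.1 = 110.4 kN.
Span BC, ΣM about C: R_B^{BC}·11 = 564.7 + 298, so R_B^{BC} = 78.43 kN and R_C = 154 − 78.43 = 75.57 kN.
R_B = 281.1 + 78.43 = 359.5 kN.

R_B = 359.5 kN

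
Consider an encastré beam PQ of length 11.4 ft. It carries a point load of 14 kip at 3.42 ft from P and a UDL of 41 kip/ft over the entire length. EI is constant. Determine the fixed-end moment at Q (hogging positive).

Release both end moments; the primary structure is a simply-supported span PQ with redundants M_P and M_Q.
End rotations of the released simple span under the applied load (×1/EI):
  at P: point load 14 at a = 3.42: Pab(L + b)/(6LEI) = 108.3/EI
  at Q: point load 14 at a = 3.42: Pab(L + a)/(6LEI) = 82.78/EI
  at P: UDL 41: wL³/(24EI) = 2531/EI
  at Q: UDL 41: wL³/(24EI) = 2531/EI
  θ_P0 = 2639/EI,  θ_Q0 = 2614/EI
Flexibility coefficients: a unit moment at one end gives L/(3EI) there and L/(6EI) at the far end, so f₁₁ = f₂₂ = 3.8/EI and f₁₂ = f₂₁ = 1.9/EI.
Compatibility — zero rotation at each built-in end:
  3.8 M_P + 1.9 M_Q = 2639
  1.9 M_P + 3.8 M_Q = 2614
Solving the pair gives M_P = 467.5 kip·ft and M_Q = 454.1 kip·ft (hogging).

M_Q = 454.1 kip·ft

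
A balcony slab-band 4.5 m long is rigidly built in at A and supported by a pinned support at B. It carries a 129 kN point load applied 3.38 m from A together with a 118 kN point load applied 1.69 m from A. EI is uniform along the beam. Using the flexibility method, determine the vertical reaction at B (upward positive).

Release the roller at B. Primary structure: cantilever fixed at A.
Deflection at B on the released cantilever, summing each load's contribution:
  point load 129 at a = 3.38: Pa²(3L − a)/(6EI) = 2486/EI
  point load 118 at a = 1.69: Pa²(3L − a)/(6EI) = 663.4/EI
  δ_0 = 3149/EI
Flexibility coefficient — unit upward force at B: δ_{BB} = L³/(3EI) = 30.38/EI.
Compatibility at B: δ_0 − R_B·δ_{BB} = 0, so R_B = 3149/30.38 = 103.7 kN.

R_B = 103.7 kN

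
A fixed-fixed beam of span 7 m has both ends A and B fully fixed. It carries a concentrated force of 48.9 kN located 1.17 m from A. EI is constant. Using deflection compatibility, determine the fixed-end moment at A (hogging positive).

Release both end moments; the primary structure is a simply-supported span AB with redundants M_A and M_B.
Simple-span end rotations at A and B under the given loads:
  at A: point load 48.9 at a = 1.17: Pab(L + b)/(6LEI) = 101.9/EI
  at B: point load 48.9 at a = 1.17: Pab(L + a)/(6LEI) = 64.88/EI
  θ_A0 = 101.9/EI,  θ_B0 = 64.88/EI
Flexibility coefficients: a unit moment at one end gives L/(3EI) there and L/(6EI) at the far end, so f₁₁ = f₂₂ = 2.333/EI and f₁₂ = f₂₁ = 1.167/EI.
Compatibility — zero rotation at each built-in end:
  2.333 M_A + 1.167 M_B = 101.9
  1.167 M_A + 2.333 M_B = 64.88
Solving the pair gives M_A = 39.69 kN·m and M_B = 7.964 kN·m (hogging).

M_A = 39.69 kN·m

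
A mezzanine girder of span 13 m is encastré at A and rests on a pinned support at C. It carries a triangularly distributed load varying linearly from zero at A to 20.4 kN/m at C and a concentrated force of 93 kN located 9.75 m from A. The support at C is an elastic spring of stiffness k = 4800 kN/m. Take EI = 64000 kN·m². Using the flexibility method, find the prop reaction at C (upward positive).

Choose R_C as the redundant. The primary structure is the cantilever fixed at A.
Free-end deflection of the primary structure under the applied loading (downward +):
  triangular load, peak 20.4 at the free end: 11w₀L⁴/(120EI) = 53409/EI
  point load 93 at a = 9.75: Pa²(3L − a)/(6EI) = 43099/EI
  δ_0 = 96508/EI
Flexibility coefficient — unit upward force at C: δ_{CC} = L³/(3EI) = 732.3/EI.
With EI = 64000 kN·m²: δ_0 = 1.5079 m and δ_{CC} = 0.011443 m/kN.
Compatibility — the spring shortens by R_C/k under the reaction it provides: δ_0 − R_C·δ_{CC} = R_C/k. With 1/k = 0.000208 m/kN, R_C = δ_0 / (δ_{CC} + 1/k) = 1.5079 / (0.011443 + 0.000208) = 129.4 kN.

R_C = 129.4 kN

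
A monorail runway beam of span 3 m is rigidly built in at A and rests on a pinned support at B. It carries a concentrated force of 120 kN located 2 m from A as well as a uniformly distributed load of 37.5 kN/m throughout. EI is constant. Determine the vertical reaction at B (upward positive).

R_B = 104.4 kN

Remove the prop at B; the released (primary) structure is a cantilever built in at A.
Deflection at B on the released cantilever, summing each load's contribution:
  point load 120 at a = 2: Pa²(3L − a)/(6EI) = 560/EI
  UDL 37.5: wL⁴/(8EI) = 379.7/EI
  δ_0 = 939.7/EI
Flexibility coefficient — unit upward force at B: δ_{BB} = L³/(3EI) = 9/EI.
The prop prevents deflection at B: R_B = δ_0/δ_{BB} = 939.7/9 = 104.4 kN.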